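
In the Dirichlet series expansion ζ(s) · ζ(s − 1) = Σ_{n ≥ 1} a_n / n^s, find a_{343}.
σ(343) = 400

In the product (Σ m^0/m^s)(Σ k / k^s) = Σ (Σ_{d | n} d) / n^s, the coefficient of 1/n^s is σ(n) = Σ_{d | n} d. For n = 343, divisors are [1, 7, 49, 343]; summing: σ(343) = 400.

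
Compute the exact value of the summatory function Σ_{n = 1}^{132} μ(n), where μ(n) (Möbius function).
Σ_{n ≤ 132} μ(n) = -3

Compute μ(n) for each 1 ≤ n ≤ 132: μ(1) = 1, μ(2) = -1, μ(3) = -1, μ(4) = 0, μ(5) = -1, μ(6) = 1, μ(7) = -1, μ(8) = 0, μ(9) = 0, μ(10) = 1, μ(11) = -1, μ(12) = 0, μ(13) = -1, μ(14) = 1, μ(15) = 1, μ(16) = 0, μ(17) = -1, μ(18) = 0, μ(19) = -1, μ(20) = 0, μ(21) = 1, μ(22) = 1, μ(23) = -1, μ(24) = 0, μ(25) = 0, μ(26) = 1, μ(27) = 0, μ(28) = 0, μ(29) = -1, μ(30) = -1, μ(31) = -1, μ(32) = 0, μ(33) = 1, μ(34) = 1, μ(35) = 1, μ(36) = 0, μ(37) = -1, μ(38) = 1, μ(39) = 1, μ(40) = 0, μ(41) = -1, μ(42) = -1, μ(43) = -1, μ(44) = 0, μ(45) = 0, μ(46) = 1, μ(47) = -1, μ(48) = 0, μ(49) = 0, μ(50) = 0, μ(51) = 1, μ(52) = 0, μ(53) = -1, μ(54) = 0, μ(55) = 1, μ(56) = 0, μ(57) = 1, μ(58) = 1, μ(59) = -1, μ(60) = 0, μ(61) = -1, μ(62) = 1, μ(63) = 0, μ(64) = 0, μ(65) = 1, μ(66) = -1, μ(67) = -1, μ(68) = 0, μ(69) = 1, μ(70) = -1, μ(71) = -1, μ(72) = 0, μ(73) = -1, μ(74) = 1, μ(75) = 0, μ(76) = 0, μ(77) = 1, μ(78) = -1, μ(79) = -1, μ(80) = 0, μ(81) = 0, μ(82) = 1, μ(83) = -1, μ(84) = 0, μ(85) = 1, μ(86) = 1, μ(87) = 1, μ(88) = 0, μ(89) = -1, μ(90) = 0, μ(91) = 1, μ(92) = 0, μ(93) = 1, μ(94) = 1, μ(95) = 1, μ(96) = 0, μ(97) = -1, μ(98) = 0, μ(99) = 0, μ(100) = 0, μ(101) = -1, μ(102) = -1, μ(103) = -1, μ(104) = 0, μ(105) = -1, μ(106) = 1, μ(107) = -1, μ(108) = 0, μ(109) = -1, μ(110) = -1, μ(111) = 1, μ(112) = 0, μ(113) = -1, μ(114) = -1, μ(115) = 1, μ(116) = 0, μ(117) = 0, μ(118) = 1, μ(119) = 1, μ(120) = 0, μ(121) = 0, μ(122) = 1, μ(123) = 1, μ(124) = 0, μ(125) = 0, μ(126) = 0, μ(127) = -1, μ(128) = 0, μ(129) = 1, μ(130) = -1, μ(131) = -1, μ(132) = 0. Summing all 132 values: -3. (Mertens function M(x) = Σ_{n ≤ x} μ(n); on average M(x) should be small (PNT ⟺ M(x) = o(x)).)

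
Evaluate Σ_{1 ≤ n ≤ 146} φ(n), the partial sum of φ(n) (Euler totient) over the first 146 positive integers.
Σ_{n ≤ 146} φ(n) = 6514

Compute φ(n) for each 1 ≤ n ≤ 146: φ(1) = 1, φ(2) = 1, φ(3) = 2, φ(4) = 2, φ(5) = 4, φ(6) = 2, φ(7) = 6, φ(8) = 4, φ(9) = 6, φ(10) = 4, φ(11) = 10, φ(12) = 4, φ(13) = 12, φ(14) = 6, φ(15) = 8, φ(16) = 8, φ(17) = 16, φ(18) = 6, φ(19) = 18, φ(20) = 8, φ(21) = 12, φ(22) = 10, φ(23) = 22, φ(24) = 8, φ(25) = 20, φ(26) = 12, φ(27) = 18, φ(28) = 12, φ(29) = 28, φ(30) = 8, φ(31) = 30, φ(32) = 16, φ(33) = 20, φ(34) = 16, φ(35) = 24, φ(36) = 12, φ(37) = 36, φ(38) = 18, φ(39) = 24, φ(40) = 16, φ(41) = 40, φ(42) = 12, φ(43) = 42, φ(44) = 20, φ(45) = 24, φ(46) = 22, φ(47) = 46, φ(48) = 16, φ(49) = 42, φ(50) = 20, φ(51) = 32, φ(52) = 24, φ(53) = 52, φ(54) = 18, φ(55) = 40, φ(56) = 24, φ(57) = 36, φ(58) = 28, φ(59) = 58, φ(60) = 16, φ(61) = 60, φ(62) = 30, φ(63) = 36, φ(64) = 32, φ(65) = 48, φ(66) = 20, φ(67) = 66, φ(68) = 32, φ(69) = 44, φ(70) = 24, φ(71) = 70, φ(72) = 24, φ(73) = 72, φ(74) = 36, φ(75) = 40, φ(76) = 36, φ(77) = 60, φ(78) = 24, φ(79) = 78, φ(80) = 32, φ(81) = 54, φ(82) = 40, φ(83) = 82, φ(84) = 24, φ(85) = 64, φ(86) = 42, φ(87) = 56, φ(88) = 40, φ(89) = 88, φ(90) = 24, φ(91) = 72, φ(92) = 44, φ(93) = 60, φ(94) = 46, φ(95) = 72, φ(96) = 32, φ(97) = 96, φ(98) = 42, φ(99) = 60, φ(100) = 40, φ(101) = 100, φ(102) = 32, φ(103) = 102, φ(104) = 48, φ(105) = 48, φ(106) = 52, φ(107) = 106, φ(108) = 36, φ(109) = 108, φ(110) = 40, φ(111) = 72, φ(112) = 48, φ(113) = 112, φ(114) = 36, φ(115) = 88, φ(116) = 56, φ(117) = 72, φ(118) = 58, φ(119) = 96, φ(120) = 32, φ(121) = 110, φ(122) = 60, φ(123) = 80, φ(124) = 60, φ(125) = 100, φ(126) = 36, φ(127) = 126, φ(128) = 64, φ(129) = 84, φ(130) = 48, φ(131) = 130, φ(132) = 40, φ(133) = 108, φ(134) = 66, φ(135) = 72, φ(136) = 64, φ(137) = 136, φ(138) = 44, φ(139) = 138, φ(140) = 48, φ(141) = 92, φ(142) = 70, φ(143) = 120, φ(144) = 48, φ(145) = 112, φ(146) = 72. Summing all 146 values: 6514. (Average order: Σ_{n ≤ x} φ(n) ~ (3/π²) x². For x = 146, (3/π²)·146² ≈ 6479.29.)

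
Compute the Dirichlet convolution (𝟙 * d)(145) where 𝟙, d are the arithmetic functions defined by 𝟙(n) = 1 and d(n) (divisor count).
(𝟙 * d)(145) = 9

Divisors of 145: [1, 5, 29, 145]. For each d | 145:
  d = 1: 𝟙(1) · d(145/1) = 1 · 4 = 4
  d = 5: 𝟙(5) · d(145/5) = 1 · 2 = 2
  d = 29: 𝟙(29) · d(145/29) = 1 · 2 = 2
  d = 145: 𝟙(145) · d(145/145) = 1 · 1 = 1
Summing: (𝟙 * d)(145) = 4 + 2 + 2 + 1 = 9.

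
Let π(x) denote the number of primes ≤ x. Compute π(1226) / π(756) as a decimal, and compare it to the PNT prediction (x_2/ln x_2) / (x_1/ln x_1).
π(1226)/π(756) = 200/133 ≈ 1.5038;  PNT prediction ≈ 1.5114.

π(756) = 133 and π(1226) = 200, so π(1226)/π(756) ≈ 1.5038. The PNT-predicted ratio is (1226/ln(1226)) / (756/ln(756)) ≈ 1.5114. The two agree to within a few percent, as expected.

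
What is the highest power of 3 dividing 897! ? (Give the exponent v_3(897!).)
v_3(897!) = 446

Legendre's formula: v_p(n!) = Σ_{k ≥ 1} ⌊n / p^k⌋. For p = 3, n = 897, the terms are:
  ⌊897/3^1⌋ = ⌊897/3⌋ = 299
  ⌊897/3^2⌋ = ⌊897/9⌋ = 99
  ⌊897/3^3⌋ = ⌊897/27⌋ = 33
  ⌊897/3^4⌋ = ⌊897/81⌋ = 11
  ⌊897/3^5⌋ = ⌊897/243⌋ = 3
  ⌊897/3^6⌋ = ⌊897/729⌋ = 1
(the next term ⌊897/3^7⌋ = 0, terminating the sum). Summing: v_3(897!) = 299 + 99 + 33 + 11 + 3 + 1 = 446.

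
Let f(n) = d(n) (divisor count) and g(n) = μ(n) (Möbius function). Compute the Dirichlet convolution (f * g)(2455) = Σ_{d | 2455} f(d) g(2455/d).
(d * μ)(2455) = 1

Divisors of 2455: [1, 5, 491, 2455]. For each d | 2455:
  d = 1: d(1) · μ(2455/1) = 1 · 1 = 1
  d = 5: d(5) · μ(2455/5) = 2 · -1 = -2
  d = 491: d(491) · μ(2455/491) = 2 · -1 = -2
  d = 2455: d(2455) · μ(2455/2455) = 4 · 1 = 4
Summing: (d * μ)(2455) = 1 + -2 + -2 + 4 = 1.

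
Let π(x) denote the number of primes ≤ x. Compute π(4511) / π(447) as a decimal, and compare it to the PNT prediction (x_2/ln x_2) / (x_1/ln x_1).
π(4511)/π(447) = 611/86 ≈ 7.1047;  PNT prediction ≈ 7.3191.

π(447) = 86 and π(4511) = 611, so π(4511)/π(447) ≈ 7.1047. The PNT-predicted ratio is (4511/ln(4511)) / (447/ln(447)) ≈ 7.3191. The two agree to within a few percent, as expected.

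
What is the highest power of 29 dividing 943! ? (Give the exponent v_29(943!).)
v_29(943!) = 33

Legendre's formula: v_p(n!) = Σ_{k ≥ 1} ⌊n / p^k⌋. For p = 29, n = 943, the terms are:
  ⌊943/29^1⌋ = ⌊943/29⌋ = 32
  ⌊943/29^2⌋ = ⌊943/841⌋ = 1
(the next term ⌊943/29^3⌋ = 0, terminating the sum). Summing: v_29(943!) = 32 + 1 = 33.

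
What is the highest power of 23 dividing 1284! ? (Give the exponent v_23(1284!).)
v_23(1284!) = 57

Legendre's formula: v_p(n!) = Σ_{k ≥ 1} ⌊n / p^k⌋. For p = 23, n = 1284, the terms are:
  ⌊1284/23^1⌋ = ⌊1284/23⌋ = 55
  ⌊1284/23^2⌋ = ⌊1284/529⌋ = 2
(the next term ⌊1284/23^3⌋ = 0, terminating the sum). Summing: v_23(1284!) = 55 + 2 = 57.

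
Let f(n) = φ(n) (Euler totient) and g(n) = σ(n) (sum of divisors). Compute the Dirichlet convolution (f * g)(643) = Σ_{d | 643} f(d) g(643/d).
(φ * σ)(643) = 1286

Divisors of 643: [1, 643]. For each d | 643:
  d = 1: φ(1) · σ(643/1) = 1 · 644 = 644
  d = 643: φ(643) · σ(643/643) = 642 · 1 = 642
Summing: (φ * σ)(643) = 644 + 642 = 1286.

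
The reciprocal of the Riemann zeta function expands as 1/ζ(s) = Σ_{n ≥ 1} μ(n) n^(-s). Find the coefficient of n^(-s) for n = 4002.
μ(4002) = 1

Factor n = 4002 = 2 · 3 · 23 · 29. μ(n) = 0 if any exponent ≥ 2 (not squarefree); otherwise μ(n) = (−1)^{ω(n)} where ω(n) is the number of distinct prime factors. Applying: μ(4002) = 1.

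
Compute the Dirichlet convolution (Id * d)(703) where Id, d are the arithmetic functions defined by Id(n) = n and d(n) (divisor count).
(Id * d)(703) = 819

Divisors of 703: [1, 19, 37, 703]. For each d | 703:
  d = 1: Id(1) · d(703/1) = 1 · 4 = 4
  d = 19: Id(19) · d(703/19) = 19 · 2 = 38
  d = 37: Id(37) · d(703/37) = 37 · 2 = 74
  d = 703: Id(703) · d(703/703) = 703 · 1 = 703
Summing: (Id * d)(703) = 4 + 38 + 74 + 703 = 819.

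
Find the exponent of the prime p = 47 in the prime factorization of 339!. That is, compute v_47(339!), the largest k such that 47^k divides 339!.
v_47(339!) = 7

Legendre's formula: v_p(n!) = Σ_{k ≥ 1} ⌊n / p^k⌋. For p = 47, n = 339, the terms are:
  ⌊339/47^1⌋ = ⌊339/47⌋ = 7
(the next term ⌊339/47^2⌋ = 0, terminating the sum). Summing: v_47(339!) = 7 = 7.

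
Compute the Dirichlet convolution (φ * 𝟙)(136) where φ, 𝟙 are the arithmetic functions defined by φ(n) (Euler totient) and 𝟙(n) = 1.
(φ * 𝟙)(136) = 136

Divisors of 136: [1, 2, 4, 8, 17, 34, 68, 136]. For each d | 136:
  d = 1: φ(1) · 𝟙(136/1) = 1 · 1 = 1
  d = 2: φ(2) · 𝟙(136/2) = 1 · 1 = 1
  d = 4: φ(4) · 𝟙(136/4) = 2 · 1 = 2
  d = 8: φ(8) · 𝟙(136/8) = 4 · 1 = 4
  d = 17: φ(17) · 𝟙(136/17) = 16 · 1 = 16
  d = 34: φ(34) · 𝟙(136/34) = 16 · 1 = 16
  d = 68: φ(68) · 𝟙(136/68) = 32 · 1 = 32
  d = 136: φ(136) · 𝟙(136/136) = 64 · 1 = 64
Summing: (φ * 𝟙)(136) = 1 + 1 + 2 + 4 + 16 + 16 + 32 + 64 = 136.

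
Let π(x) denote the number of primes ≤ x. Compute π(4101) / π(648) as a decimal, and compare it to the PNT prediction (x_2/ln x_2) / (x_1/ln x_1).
π(4101)/π(648) = 565/118 ≈ 4.7881;  PNT prediction ≈ 4.9250.

π(648) = 118 and π(4101) = 565, so π(4101)/π(648) ≈ 4.7881. The PNT-predicted ratio is (4101/ln(4101)) / (648/ln(648)) ≈ 4.9250. The two agree to within a few percent, as expected.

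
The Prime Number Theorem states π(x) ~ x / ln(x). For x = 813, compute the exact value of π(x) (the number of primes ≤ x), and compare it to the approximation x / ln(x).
π(813) = 141;  x/ln(x) ≈ 121.33;  relative error ≈ 13.95%.

Directly count primes up to 813: π(813) = 141. The PNT approximation gives 813/ln(813) ≈ 813/6.70073 ≈ 121.33. Relative error (π(x) − x/ln(x)) / π(x) ≈ 13.95%; the approximation is known to undercount slightly (Li(x) is a better estimate).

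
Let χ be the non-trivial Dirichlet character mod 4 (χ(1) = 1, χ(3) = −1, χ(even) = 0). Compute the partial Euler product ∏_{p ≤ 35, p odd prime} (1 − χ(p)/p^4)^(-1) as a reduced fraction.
∏ = 1870816715381797956556539609218365/1891731462842378884815364370202624

The odd primes p ≤ 35 are [3, 5, 7, 11, 13, 17, 19, 23, 29, 31]. For each, χ(p) = 1 if p ≡ 1 mod 4, χ(p) = −1 if p ≡ 3 mod 4. Taking (1 − χ(p)/p^4)^(-1) = p^4/(p^4 − χ(p)): (1 − (-1)/3^4)^(-1) · (1 − (1)/5^4)^(-1) · (1 − (-1)/7^4)^(-1) · (1 − (-1)/11^4)^(-1) · (1 − (1)/13^4)^(-1) · (1 − (1)/17^4)^(-1) · (1 − (-1)/19^4)^(-1) · (1 − (-1)/23^4)^(-1) · (1 − (1)/29^4)^(-1) · (1 − (-1)/31^4)^(-1) = 1870816715381797956556539609218365/1891731462842378884815364370202624.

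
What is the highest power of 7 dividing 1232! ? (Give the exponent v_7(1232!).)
v_7(1232!) = 204

Legendre's formula: v_p(n!) = Σ_{k ≥ 1} ⌊n / p^k⌋. For p = 7, n = 1232, the terms are:
  ⌊1232/7^1⌋ = ⌊1232/7⌋ = 176
  ⌊1232/7^2⌋ = ⌊1232/49⌋ = 25
  ⌊1232/7^3⌋ = ⌊1232/343⌋ = 3
(the next term ⌊1232/7^4⌋ = 0, terminating the sum). Summing: v_7(1232!) = 176 + 25 + 3 = 204.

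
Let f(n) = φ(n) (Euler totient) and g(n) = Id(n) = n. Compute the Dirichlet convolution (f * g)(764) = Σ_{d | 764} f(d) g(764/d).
(φ * Id)(764) = 3048

Divisors of 764: [1, 2, 4, 191, 382, 764]. For each d | 764:
  d = 1: φ(1) · Id(764/1) = 1 · 764 = 764
  d = 2: φ(2) · Id(764/2) = 1 · 382 = 382
  d = 4: φ(4) · Id(764/4) = 2 · 191 = 382
  d = 191: φ(191) · Id(764/191) = 190 · 4 = 760
  d = 382: φ(382) · Id(764/382) = 190 · 2 = 380
  d = 764: φ(764) · Id(764/764) = 380 · 1 = 380
Summing: (φ * Id)(764) = 764 + 382 + 382 + 760 + 380 + 380 = 3048.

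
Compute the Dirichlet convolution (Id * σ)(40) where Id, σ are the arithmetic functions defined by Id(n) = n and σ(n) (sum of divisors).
(Id * σ)(40) = 539

Divisors of 40: [1, 2, 4, 5, 8, 10, 20, 40]. For each d | 40:
  d = 1: Id(1) · σ(40/1) = 1 · 90 = 90
  d = 2: Id(2) · σ(40/2) = 2 · 42 = 84
  d = 4: Id(4) · σ(40/4) = 4 · 18 = 72
  d = 5: Id(5) · σ(40/5) = 5 · 15 = 75
  d = 8: Id(8) · σ(40/8) = 8 · 6 = 48
  d = 10: Id(10) · σ(40/10) = 10 · 7 = 70
  d = 20: Id(20) · σ(40/20) = 20 · 3 = 60
  d = 40: Id(40) · σ(40/40) = 40 · 1 = 40
Summing: (Id * σ)(40) = 90 + 84 + 72 + 75 + 48 + 70 + 60 + 40 = 539.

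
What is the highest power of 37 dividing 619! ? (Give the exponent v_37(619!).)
v_37(619!) = 16

Legendre's formula: v_p(n!) = Σ_{k ≥ 1} ⌊n / p^k⌋. For p = 37, n = 619, the terms are:
  ⌊619/37^1⌋ = ⌊619/37⌋ = 16
(the next term ⌊619/37^2⌋ = 0, terminating the sum). Summing: v_37(619!) = 16 = 16.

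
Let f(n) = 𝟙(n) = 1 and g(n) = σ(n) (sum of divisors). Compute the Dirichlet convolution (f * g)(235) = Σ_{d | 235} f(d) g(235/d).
(𝟙 * σ)(235) = 343

Divisors of 235: [1, 5, 47, 235]. For each d | 235:
  d = 1: 𝟙(1) · σ(235/1) = 1 · 288 = 288
  d = 5: 𝟙(5) · σ(235/5) = 1 · 48 = 48
  d = 47: 𝟙(47) · σ(235/47) = 1 · 6 = 6
  d = 235: 𝟙(235) · σ(235/235) = 1 · 1 = 1
Summing: (𝟙 * σ)(235) = 288 + 48 + 6 + 1 = 343.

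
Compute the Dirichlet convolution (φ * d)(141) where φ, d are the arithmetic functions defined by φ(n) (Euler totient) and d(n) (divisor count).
(φ * d)(141) = 192

Divisors of 141: [1, 3, 47, 141]. For each d | 141:
  d = 1: φ(1) · d(141/1) = 1 · 4 = 4
  d = 3: φ(3) · d(141/3) = 2 · 2 = 4
  d = 47: φ(47) · d(141/47) = 46 · 2 = 92
  d = 141: φ(141) · d(141/141) = 92 · 1 = 92
Summing: (φ * d)(141) = 4 + 4 + 92 + 92 = 192.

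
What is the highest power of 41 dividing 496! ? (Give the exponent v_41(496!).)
v_41(496!) = 12

Legendre's formula: v_p(n!) = Σ_{k ≥ 1} ⌊n / p^k⌋. For p = 41, n = 496, the terms are:
  ⌊496/41^1⌋ = ⌊496/41⌋ = 12
(the next term ⌊496/41^2⌋ = 0, terminating the sum). Summing: v_41(496!) = 12 = 12.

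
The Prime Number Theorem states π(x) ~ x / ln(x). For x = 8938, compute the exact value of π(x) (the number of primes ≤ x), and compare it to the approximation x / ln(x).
π(8938) = 1111;  x/ln(x) ≈ 982.41;  relative error ≈ 11.57%.

Directly count primes up to 8938: π(8938) = 1111. The PNT approximation gives 8938/ln(8938) ≈ 8938/9.09807 ≈ 982.41. Relative error (π(x) − x/ln(x)) / π(x) ≈ 11.57%; the approximation is known to undercount slightly (Li(x) is a better estimate).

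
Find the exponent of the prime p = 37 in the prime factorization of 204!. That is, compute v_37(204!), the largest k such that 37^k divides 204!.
v_37(204!) = 5

Legendre's formula: v_p(n!) = Σ_{k ≥ 1} ⌊n / p^k⌋. For p = 37, n = 204, the terms are:
  ⌊204/37^1⌋ = ⌊204/37⌋ = 5
(the next term ⌊204/37^2⌋ = 0, terminating the sum). Summing: v_37(204!) = 5 = 5.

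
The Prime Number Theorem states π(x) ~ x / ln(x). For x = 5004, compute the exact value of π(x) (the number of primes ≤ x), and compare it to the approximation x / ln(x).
π(5004) = 670;  x/ln(x) ≈ 587.46;  relative error ≈ 12.32%.

Directly count primes up to 5004: π(5004) = 670. The PNT approximation gives 5004/ln(5004) ≈ 5004/8.51799 ≈ 587.46. Relative error (π(x) − x/ln(x)) / π(x) ≈ 12.32%; the approximation is known to undercount slightly (Li(x) is a better estimate).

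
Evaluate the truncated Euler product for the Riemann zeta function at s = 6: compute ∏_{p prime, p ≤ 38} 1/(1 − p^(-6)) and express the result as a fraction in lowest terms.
∏ = 2571922726855099316399649303649342571118604998275/2528078112959041874006989121312570427443559530496

The primes p ≤ 38 are [2, 3, 5, 7, 11, 13, 17, 19, 23, 29, 31, 37]. For each prime, (1 − 1/p^6)^(-1) = p^6 / (p^6 − 1). The product is (1 − 1/2^6)^(-1), (1 − 1/3^6)^(-1), (1 − 1/5^6)^(-1), (1 − 1/7^6)^(-1), (1 − 1/11^6)^(-1), (1 − 1/13^6)^(-1), (1 − 1/17^6)^(-1), (1 − 1/19^6)^(-1), (1 − 1/23^6)^(-1), (1 − 1/29^6)^(-1), (1 − 1/31^6)^(-1), (1 − 1/37^6)^(-1) = ∏ p^6 / (p^6 − 1) = 2571922726855099316399649303649342571118604998275/2528078112959041874006989121312570427443559530496.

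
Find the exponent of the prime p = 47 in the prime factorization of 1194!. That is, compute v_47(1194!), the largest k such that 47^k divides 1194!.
v_47(1194!) = 25

Legendre's formula: v_p(n!) = Σ_{k ≥ 1} ⌊n / p^k⌋. For p = 47, n = 1194, the terms are:
  ⌊1194/47^1⌋ = ⌊1194/47⌋ = 25
(the next term ⌊1194/47^2⌋ = 0, terminating the sum). Summing: v_47(1194!) = 25 = 25.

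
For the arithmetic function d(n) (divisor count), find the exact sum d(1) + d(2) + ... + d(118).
Σ_{n ≤ 118} d(n) = 582

Compute d(n) for each 1 ≤ n ≤ 118: d(1) = 1, d(2) = 2, d(3) = 2, d(4) = 3, d(5) = 2, d(6) = 4, d(7) = 2, d(8) = 4, d(9) = 3, d(10) = 4, d(11) = 2, d(12) = 6, d(13) = 2, d(14) = 4, d(15) = 4, d(16) = 5, d(17) = 2, d(18) = 6, d(19) = 2, d(20) = 6, d(21) = 4, d(22) = 4, d(23) = 2, d(24) = 8, d(25) = 3, d(26) = 4, d(27) = 4, d(28) = 6, d(29) = 2, d(30) = 8, d(31) = 2, d(32) = 6, d(33) = 4, d(34) = 4, d(35) = 4, d(36) = 9, d(37) = 2, d(38) = 4, d(39) = 4, d(40) = 8, d(41) = 2, d(42) = 8, d(43) = 2, d(44) = 6, d(45) = 6, d(46) = 4, d(47) = 2, d(48) = 10, d(49) = 3, d(50) = 6, d(51) = 4, d(52) = 6, d(53) = 2, d(54) = 8, d(55) = 4, d(56) = 8, d(57) = 4, d(58) = 4, d(59) = 2, d(60) = 12, d(61) = 2, d(62) = 4, d(63) = 6, d(64) = 7, d(65) = 4, d(66) = 8, d(67) = 2, d(68) = 6, d(69) = 4, d(70) = 8, d(71) = 2, d(72) = 12, d(73) = 2, d(74) = 4, d(75) = 6, d(76) = 6, d(77) = 4, d(78) = 8, d(79) = 2, d(80) = 10, d(81) = 5, d(82) = 4, d(83) = 2, d(84) = 12, d(85) = 4, d(86) = 4, d(87) = 4, d(88) = 8, d(89) = 2, d(90) = 12, d(91) = 4, d(92) = 6, d(93) = 4, d(94) = 4, d(95) = 4, d(96) = 12, d(97) = 2, d(98) = 6, d(99) = 6, d(100) = 9, d(101) = 2, d(102) = 8, d(103) = 2, d(104) = 8, d(105) = 8, d(106) = 4, d(107) = 2, d(108) = 12, d(109) = 2, d(110) = 8, d(111) = 4, d(112) = 10, d(113) = 2, d(114) = 8, d(115) = 4, d(116) = 6, d(117) = 6, d(118) = 4. Summing all 118 values: 582. (Dirichlet's divisor formula: Σ_{n ≤ x} d(n) = x ln(x) + (2γ − 1) x + O(√x). For x = 118, the asymptotic estimate is ≈ 581.16.)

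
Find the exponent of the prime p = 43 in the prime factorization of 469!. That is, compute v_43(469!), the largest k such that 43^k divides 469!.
v_43(469!) = 10

Legendre's formula: v_p(n!) = Σ_{k ≥ 1} ⌊n / p^k⌋. For p = 43, n = 469, the terms are:
  ⌊469/43^1⌋ = ⌊469/43⌋ = 10
(the next term ⌊469/43^2⌋ = 0, terminating the sum). Summing: v_43(469!) = 10 = 10.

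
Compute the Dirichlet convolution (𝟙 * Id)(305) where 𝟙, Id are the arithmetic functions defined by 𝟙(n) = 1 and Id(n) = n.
(𝟙 * Id)(305) = 372

Divisors of 305: [1, 5, 61, 305]. For each d | 305:
  d = 1: 𝟙(1) · Id(305/1) = 1 · 305 = 305
  d = 5: 𝟙(5) · Id(305/5) = 1 · 61 = 61
  d = 61: 𝟙(61) · Id(305/61) = 1 · 5 = 5
  d = 305: 𝟙(305) · Id(305/305) = 1 · 1 = 1
Summing: (𝟙 * Id)(305) = 305 + 61 + 5 + 1 = 372.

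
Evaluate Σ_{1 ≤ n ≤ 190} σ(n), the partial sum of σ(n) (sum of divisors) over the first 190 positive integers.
Σ_{n ≤ 190} σ(n) = 29790

Compute σ(n) for each 1 ≤ n ≤ 190: σ(1) = 1, σ(2) = 3, σ(3) = 4, σ(4) = 7, σ(5) = 6, σ(6) = 12, σ(7) = 8, σ(8) = 15, σ(9) = 13, σ(10) = 18, σ(11) = 12, σ(12) = 28, σ(13) = 14, σ(14) = 24, σ(15) = 24, σ(16) = 31, σ(17) = 18, σ(18) = 39, σ(19) = 20, σ(20) = 42, σ(21) = 32, σ(22) = 36, σ(23) = 24, σ(24) = 60, σ(25) = 31, σ(26) = 42, σ(27) = 40, σ(28) = 56, σ(29) = 30, σ(30) = 72, σ(31) = 32, σ(32) = 63, σ(33) = 48, σ(34) = 54, σ(35) = 48, σ(36) = 91, σ(37) = 38, σ(38) = 60, σ(39) = 56, σ(40) = 90, σ(41) = 42, σ(42) = 96, σ(43) = 44, σ(44) = 84, σ(45) = 78, σ(46) = 72, σ(47) = 48, σ(48) = 124, σ(49) = 57, σ(50) = 93, σ(51) = 72, σ(52) = 98, σ(53) = 54, σ(54) = 120, σ(55) = 72, σ(56) = 120, σ(57) = 80, σ(58) = 90, σ(59) = 60, σ(60) = 168, σ(61) = 62, σ(62) = 96, σ(63) = 104, σ(64) = 127, σ(65) = 84, σ(66) = 144, σ(67) = 68, σ(68) = 126, σ(69) = 96, σ(70) = 144, σ(71) = 72, σ(72) = 195, σ(73) = 74, σ(74) = 114, σ(75) = 124, σ(76) = 140, σ(77) = 96, σ(78) = 168, σ(79) = 80, σ(80) = 186, σ(81) = 121, σ(82) = 126, σ(83) = 84, σ(84) = 224, σ(85) = 108, σ(86) = 132, σ(87) = 120, σ(88) = 180, σ(89) = 90, σ(90) = 234, σ(91) = 112, σ(92) = 168, σ(93) = 128, σ(94) = 144, σ(95) = 120, σ(96) = 252, σ(97) = 98, σ(98) = 171, σ(99) = 156, σ(100) = 217, σ(101) = 102, σ(102) = 216, σ(103) = 104, σ(104) = 210, σ(105) = 192, σ(106) = 162, σ(107) = 108, σ(108) = 280, σ(109) = 110, σ(110) = 216, σ(111) = 152, σ(112) = 248, σ(113) = 114, σ(114) = 240, σ(115) = 144, σ(116) = 210, σ(117) = 182, σ(118) = 180, σ(119) = 144, σ(120) = 360, σ(121) = 133, σ(122) = 186, σ(123) = 168, σ(124) = 224, σ(125) = 156, σ(126) = 312, σ(127) = 128, σ(128) = 255, σ(129) = 176, σ(130) = 252, σ(131) = 132, σ(132) = 336, σ(133) = 160, σ(134) = 204, σ(135) = 240, σ(136) = 270, σ(137) = 138, σ(138) = 288, σ(139) = 140, σ(140) = 336, σ(141) = 192, σ(142) = 216, σ(143) = 168, σ(144) = 403, σ(145) = 180, σ(146) = 222, σ(147) = 228, σ(148) = 266, σ(149) = 150, σ(150) = 372, σ(151) = 152, σ(152) = 300, σ(153) = 234, σ(154) = 288, σ(155) = 192, σ(156) = 392, σ(157) = 158, σ(158) = 240, σ(159) = 216, σ(160) = 378, σ(161) = 192, σ(162) = 363, σ(163) = 164, σ(164) = 294, σ(165) = 288, σ(166) = 252, σ(167) = 168, σ(168) = 480, σ(169) = 183, σ(170) = 324, σ(171) = 260, σ(172) = 308, σ(173) = 174, σ(174) = 360, σ(175) = 248, σ(176) = 372, σ(177) = 240, σ(178) = 270, σ(179) = 180, σ(180) = 546, σ(181) = 182, σ(182) = 336, σ(183) = 248, σ(184) = 360, σ(185) = 228, σ(186) = 384, σ(187) = 216, σ(188) = 336, σ(189) = 320, σ(190) = 360. Summing all 190 values: 29790. (Average order: Σ_{n ≤ x} σ(n) ~ (π²/12) x². For x = 190, (π²/12)·190² ≈ 29691.06.)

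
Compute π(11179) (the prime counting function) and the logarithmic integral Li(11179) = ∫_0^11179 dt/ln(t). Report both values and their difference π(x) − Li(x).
π(11179) = 1355;  Li(11179) ≈ 1373.36;  π(x) − Li(x) ≈ -18.36.

Direct count of primes ≤ 11179 gives π(11179) = 1355. Numerical evaluation of the logarithmic integral gives Li(11179) ≈ 1373.36. The difference π(x) − Li(x) ≈ -18.36 is typically negative for small/moderate x (Li(x) overestimates), though Littlewood's theorem shows this sign changes infinitely often.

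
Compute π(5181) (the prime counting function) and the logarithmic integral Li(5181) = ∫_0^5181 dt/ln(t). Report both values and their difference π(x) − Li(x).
π(5181) = 690;  Li(5181) ≈ 705.49;  π(x) − Li(x) ≈ -15.49.

Direct count of primes ≤ 5181 gives π(5181) = 690. Numerical evaluation of the logarithmic integral gives Li(5181) ≈ 705.49. The difference π(x) − Li(x) ≈ -15.49 is typically negative for small/moderate x (Li(x) overestimates), though Littlewood's theorem shows this sign changes infinitely often.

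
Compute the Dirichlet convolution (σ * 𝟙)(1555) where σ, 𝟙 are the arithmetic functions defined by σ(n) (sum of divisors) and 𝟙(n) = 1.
(σ * 𝟙)(1555) = 2191

Divisors of 1555: [1, 5, 311, 1555]. For each d | 1555:
  d = 1: σ(1) · 𝟙(1555/1) = 1 · 1 = 1
  d = 5: σ(5) · 𝟙(1555/5) = 6 · 1 = 6
  d = 311: σ(311) · 𝟙(1555/311) = 312 · 1 = 312
  d = 1555: σ(1555) · 𝟙(1555/1555) = 1872 · 1 = 1872
Summing: (σ * 𝟙)(1555) = 1 + 6 + 312 + 1872 = 2191.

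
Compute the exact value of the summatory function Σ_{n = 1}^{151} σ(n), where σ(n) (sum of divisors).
Σ_{n ≤ 151} σ(n) = 18756

Compute σ(n) for each 1 ≤ n ≤ 151: σ(1) = 1, σ(2) = 3, σ(3) = 4, σ(4) = 7, σ(5) = 6, σ(6) = 12, σ(7) = 8, σ(8) = 15, σ(9) = 13, σ(10) = 18, σ(11) = 12, σ(12) = 28, σ(13) = 14, σ(14) = 24, σ(15) = 24, σ(16) = 31, σ(17) = 18, σ(18) = 39, σ(19) = 20, σ(20) = 42, σ(21) = 32, σ(22) = 36, σ(23) = 24, σ(24) = 60, σ(25) = 31, σ(26) = 42, σ(27) = 40, σ(28) = 56, σ(29) = 30, σ(30) = 72, σ(31) = 32, σ(32) = 63, σ(33) = 48, σ(34) = 54, σ(35) = 48, σ(36) = 91, σ(37) = 38, σ(38) = 60, σ(39) = 56, σ(40) = 90, σ(41) = 42, σ(42) = 96, σ(43) = 44, σ(44) = 84, σ(45) = 78, σ(46) = 72, σ(47) = 48, σ(48) = 124, σ(49) = 57, σ(50) = 93, σ(51) = 72, σ(52) = 98, σ(53) = 54, σ(54) = 120, σ(55) = 72, σ(56) = 120, σ(57) = 80, σ(58) = 90, σ(59) = 60, σ(60) = 168, σ(61) = 62, σ(62) = 96, σ(63) = 104, σ(64) = 127, σ(65) = 84, σ(66) = 144, σ(67) = 68, σ(68) = 126, σ(69) = 96, σ(70) = 144, σ(71) = 72, σ(72) = 195, σ(73) = 74, σ(74) = 114, σ(75) = 124, σ(76) = 140, σ(77) = 96, σ(78) = 168, σ(79) = 80, σ(80) = 186, σ(81) = 121, σ(82) = 126, σ(83) = 84, σ(84) = 224, σ(85) = 108, σ(86) = 132, σ(87) = 120, σ(88) = 180, σ(89) = 90, σ(90) = 234, σ(91) = 112, σ(92) = 168, σ(93) = 128, σ(94) = 144, σ(95) = 120, σ(96) = 252, σ(97) = 98, σ(98) = 171, σ(99) = 156, σ(100) = 217, σ(101) = 102, σ(102) = 216, σ(103) = 104, σ(104) = 210, σ(105) = 192, σ(106) = 162, σ(107) = 108, σ(108) = 280, σ(109) = 110, σ(110) = 216, σ(111) = 152, σ(112) = 248, σ(113) = 114, σ(114) = 240, σ(115) = 144, σ(116) = 210, σ(117) = 182, σ(118) = 180, σ(119) = 144, σ(120) = 360, σ(121) = 133, σ(122) = 186, σ(123) = 168, σ(124) = 224, σ(125) = 156, σ(126) = 312, σ(127) = 128, σ(128) = 255, σ(129) = 176, σ(130) = 252, σ(131) = 132, σ(132) = 336, σ(133) = 160, σ(134) = 204, σ(135) = 240, σ(136) = 270, σ(137) = 138, σ(138) = 288, σ(139) = 140, σ(140) = 336, σ(141) = 192, σ(142) = 216, σ(143) = 168, σ(144) = 403, σ(145) = 180, σ(146) = 222, σ(147) = 228, σ(148) = 266, σ(149) = 150, σ(150) = 372, σ(151) = 152. Summing all 151 values: 18756. (Average order: Σ_{n ≤ x} σ(n) ~ (π²/12) x². For x = 151, (π²/12)·151² ≈ 18753.07.)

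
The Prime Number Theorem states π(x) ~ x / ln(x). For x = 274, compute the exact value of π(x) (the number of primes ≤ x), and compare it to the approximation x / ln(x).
π(274) = 58;  x/ln(x) ≈ 48.81;  relative error ≈ 15.84%.

Directly count primes up to 274: π(274) = 58. The PNT approximation gives 274/ln(274) ≈ 274/5.61313 ≈ 48.81. Relative error (π(x) − x/ln(x)) / π(x) ≈ 15.84%; the approximation is known to undercount slightly (Li(x) is a better estimate).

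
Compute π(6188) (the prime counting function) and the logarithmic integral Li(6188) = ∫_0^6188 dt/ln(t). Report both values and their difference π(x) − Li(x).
π(6188) = 804;  Li(6188) ≈ 821.99;  π(x) − Li(x) ≈ -17.99.

Direct count of primes ≤ 6188 gives π(6188) = 804. Numerical evaluation of the logarithmic integral gives Li(6188) ≈ 821.99. The difference π(x) − Li(x) ≈ -17.99 is typically negative for small/moderate x (Li(x) overestimates), though Littlewood's theorem shows this sign changes infinitely often.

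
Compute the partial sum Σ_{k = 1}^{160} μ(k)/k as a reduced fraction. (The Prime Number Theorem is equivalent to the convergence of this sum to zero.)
Σ μ(k)/k = 64913714004742152105857055486137916673345137521594294887693/5053595284816784977233681012564534887436795806841425346061410

Values of μ(k) for 1 ≤ k ≤ 160: μ(1) = 1, μ(2) = -1, μ(3) = -1, μ(5) = -1, μ(6) = 1, μ(7) = -1, μ(10) = 1, μ(11) = -1, μ(13) = -1, μ(14) = 1, μ(15) = 1, μ(17) = -1, μ(19) = -1, μ(21) = 1, μ(22) = 1, μ(23) = -1, μ(26) = 1, μ(29) = -1, μ(30) = -1, μ(31) = -1, μ(33) = 1, μ(34) = 1, μ(35) = 1, μ(37) = -1, μ(38) = 1, μ(39) = 1, μ(41) = -1, μ(42) = -1, μ(43) = -1, μ(46) = 1, μ(47) = -1, μ(51) = 1, μ(53) = -1, μ(55) = 1, μ(57) = 1, μ(58) = 1, μ(59) = -1, μ(61) = -1, μ(62) = 1, μ(65) = 1, μ(66) = -1, μ(67) = -1, μ(69) = 1, μ(70) = -1, μ(71) = -1, μ(73) = -1, μ(74) = 1, μ(77) = 1, μ(78) = -1, μ(79) = -1, μ(82) = 1, μ(83) = -1, μ(85) = 1, μ(86) = 1, μ(87) = 1, μ(89) = -1, μ(91) = 1, μ(93) = 1, μ(94) = 1, μ(95) = 1, μ(97) = -1, μ(101) = -1, μ(102) = -1, μ(103) = -1, μ(105) = -1, μ(106) = 1, μ(107) = -1, μ(109) = -1, μ(110) = -1, μ(111) = 1, μ(113) = -1, μ(114) = -1, μ(115) = 1, μ(118) = 1, μ(119) = 1, μ(122) = 1, μ(123) = 1, μ(127) = -1, μ(129) = 1, μ(130) = -1, μ(131) = -1, μ(133) = 1, μ(134) = 1, μ(137) = -1, μ(138) = -1, μ(139) = -1, μ(141) = 1, μ(142) = 1, μ(143) = 1, μ(145) = 1, μ(146) = 1, μ(149) = -1, μ(151) = -1, μ(154) = -1, μ(155) = 1, μ(157) = -1, μ(158) = 1, μ(159) = 1, with μ = 0 on non-squarefree integers. Summing μ(k)/k for k where μ(k) ≠ 0 gives 64913714004742152105857055486137916673345137521594294887693/5053595284816784977233681012564534887436795806841425346061410 ≈ 0.0128. (PNT ⟺ this sum → 0 as n → ∞.)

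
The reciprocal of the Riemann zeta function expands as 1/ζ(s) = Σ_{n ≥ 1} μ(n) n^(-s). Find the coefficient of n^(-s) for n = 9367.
μ(9367) = -1

Factor n = 9367 = 17 · 19 · 29. μ(n) = 0 if any exponent ≥ 2 (not squarefree); otherwise μ(n) = (−1)^{ω(n)} where ω(n) is the number of distinct prime factors. Applying: μ(9367) = -1.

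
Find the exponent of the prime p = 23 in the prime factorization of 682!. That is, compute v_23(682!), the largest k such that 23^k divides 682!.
v_23(682!) = 30

Legendre's formula: v_p(n!) = Σ_{k ≥ 1} ⌊n / p^k⌋. For p = 23, n = 682, the terms are:
  ⌊682/23^1⌋ = ⌊682/23⌋ = 29
  ⌊682/23^2⌋ = ⌊682/529⌋ = 1
(the next term ⌊682/23^3⌋ = 0, terminating the sum). Summing: v_23(682!) = 29 + 1 = 30.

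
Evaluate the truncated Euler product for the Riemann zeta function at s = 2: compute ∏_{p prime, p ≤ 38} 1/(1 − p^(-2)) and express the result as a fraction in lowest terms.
∏ = 5974606913975783369/3652034743605657600

The primes p ≤ 38 are [2, 3, 5, 7, 11, 13, 17, 19, 23, 29, 31, 37]. For each prime, (1 − 1/p^2)^(-1) = p^2 / (p^2 − 1). The product is (1 − 1/2^2)^(-1), (1 − 1/3^2)^(-1), (1 − 1/5^2)^(-1), (1 − 1/7^2)^(-1), (1 − 1/11^2)^(-1), (1 − 1/13^2)^(-1), (1 − 1/17^2)^(-1), (1 − 1/19^2)^(-1), (1 − 1/23^2)^(-1), (1 − 1/29^2)^(-1), (1 − 1/31^2)^(-1), (1 − 1/37^2)^(-1) = ∏ p^2 / (p^2 − 1) = 5974606913975783369/3652034743605657600.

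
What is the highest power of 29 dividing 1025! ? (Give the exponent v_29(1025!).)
v_29(1025!) = 36

Legendre's formula: v_p(n!) = Σ_{k ≥ 1} ⌊n / p^k⌋. For p = 29, n = 1025, the terms are:
  ⌊1025/29^1⌋ = ⌊1025/29⌋ = 35
  ⌊1025/29^2⌋ = ⌊1025/841⌋ = 1
(the next term ⌊1025/29^3⌋ = 0, terminating the sum). Summing: v_29(1025!) = 35 + 1 = 36.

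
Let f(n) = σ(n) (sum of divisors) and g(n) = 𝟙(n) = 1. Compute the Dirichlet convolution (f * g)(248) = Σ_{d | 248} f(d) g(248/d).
(σ * 𝟙)(248) = 858

Divisors of 248: [1, 2, 4, 8, 31, 62, 124, 248]. For each d | 248:
  d = 1: σ(1) · 𝟙(248/1) = 1 · 1 = 1
  d = 2: σ(2) · 𝟙(248/2) = 3 · 1 = 3
  d = 4: σ(4) · 𝟙(248/4) = 7 · 1 = 7
  d = 8: σ(8) · 𝟙(248/8) = 15 · 1 = 15
  d = 31: σ(31) · 𝟙(248/31) = 32 · 1 = 32
  d = 62: σ(62) · 𝟙(248/62) = 96 · 1 = 96
  d = 124: σ(124) · 𝟙(248/124) = 224 · 1 = 224
  d = 248: σ(248) · 𝟙(248/248) = 480 · 1 = 480
Summing: (σ * 𝟙)(248) = 1 + 3 + 7 + 15 + 32 + 96 + 224 + 480 = 858.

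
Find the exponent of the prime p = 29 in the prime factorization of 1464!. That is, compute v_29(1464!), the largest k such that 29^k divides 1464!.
v_29(1464!) = 51

Legendre's formula: v_p(n!) = Σ_{k ≥ 1} ⌊n / p^k⌋. For p = 29, n = 1464, the terms are:
  ⌊1464/29^1⌋ = ⌊1464/29⌋ = 50
  ⌊1464/29^2⌋ = ⌊1464/841⌋ = 1
(the next term ⌊1464/29^3⌋ = 0, terminating the sum). Summing: v_29(1464!) = 50 + 1 = 51.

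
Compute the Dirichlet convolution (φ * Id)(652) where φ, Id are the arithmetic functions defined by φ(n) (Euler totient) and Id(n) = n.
(φ * Id)(652) = 2600

Divisors of 652: [1, 2, 4, 163, 326, 652]. For each d | 652:
  d = 1: φ(1) · Id(652/1) = 1 · 652 = 652
  d = 2: φ(2) · Id(652/2) = 1 · 326 = 326
  d = 4: φ(4) · Id(652/4) = 2 · 163 = 326
  d = 163: φ(163) · Id(652/163) = 162 · 4 = 648
  d = 326: φ(326) · Id(652/326) = 162 · 2 = 324
  d = 652: φ(652) · Id(652/652) = 324 · 1 = 324
Summing: (φ * Id)(652) = 652 + 326 + 326 + 648 + 324 + 324 = 2600.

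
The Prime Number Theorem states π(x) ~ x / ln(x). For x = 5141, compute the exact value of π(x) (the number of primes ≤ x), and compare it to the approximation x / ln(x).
π(5141) = 685;  x/ln(x) ≈ 601.64;  relative error ≈ 12.17%.

Directly count primes up to 5141: π(5141) = 685. The PNT approximation gives 5141/ln(5141) ≈ 5141/8.54500 ≈ 601.64. Relative error (π(x) − x/ln(x)) / π(x) ≈ 12.17%; the approximation is known to undercount slightly (Li(x) is a better estimate).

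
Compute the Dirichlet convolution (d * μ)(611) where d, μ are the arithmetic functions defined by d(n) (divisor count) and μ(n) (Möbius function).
(d * μ)(611) = 1

Divisors of 611: [1, 13, 47, 611]. For each d | 611:
  d = 1: d(1) · μ(611/1) = 1 · 1 = 1
  d = 13: d(13) · μ(611/13) = 2 · -1 = -2
  d = 47: d(47) · μ(611/47) = 2 · -1 = -2
  d = 611: d(611) · μ(611/611) = 4 · 1 = 4
Summing: (d * μ)(611) = 1 + -2 + -2 + 4 = 1.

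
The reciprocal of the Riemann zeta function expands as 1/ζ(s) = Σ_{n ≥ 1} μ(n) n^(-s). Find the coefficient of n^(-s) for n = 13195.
μ(13195) = 1

Factor n = 13195 = 5 · 7 · 13 · 29. μ(n) = 0 if any exponent ≥ 2 (not squarefree); otherwise μ(n) = (−1)^{ω(n)} where ω(n) is the number of distinct prime factors. Applying: μ(13195) = 1.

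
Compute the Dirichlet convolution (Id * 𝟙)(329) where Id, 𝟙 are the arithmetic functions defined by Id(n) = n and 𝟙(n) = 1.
(Id * 𝟙)(329) = 384

Divisors of 329: [1, 7, 47, 329]. For each d | 329:
  d = 1: Id(1) · 𝟙(329/1) = 1 · 1 = 1
  d = 7: Id(7) · 𝟙(329/7) = 7 · 1 = 7
  d = 47: Id(47) · 𝟙(329/47) = 47 · 1 = 47
  d = 329: Id(329) · 𝟙(329/329) = 329 · 1 = 329
Summing: (Id * 𝟙)(329) = 1 + 7 + 47 + 329 = 384.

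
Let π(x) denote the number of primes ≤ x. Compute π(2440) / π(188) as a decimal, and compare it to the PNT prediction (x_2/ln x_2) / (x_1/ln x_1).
π(2440)/π(188) = 361/42 ≈ 8.5952;  PNT prediction ≈ 8.7134.

π(188) = 42 and π(2440) = 361, so π(2440)/π(188) ≈ 8.5952. The PNT-predicted ratio is (2440/ln(2440)) / (188/ln(188)) ≈ 8.7134. The two agree to within a few percent, as expected.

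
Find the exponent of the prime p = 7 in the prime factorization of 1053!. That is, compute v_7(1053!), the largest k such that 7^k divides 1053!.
v_7(1053!) = 174

Legendre's formula: v_p(n!) = Σ_{k ≥ 1} ⌊n / p^k⌋. For p = 7, n = 1053, the terms are:
  ⌊1053/7^1⌋ = ⌊1053/7⌋ = 150
  ⌊1053/7^2⌋ = ⌊1053/49⌋ = 21
  ⌊1053/7^3⌋ = ⌊1053/343⌋ = 3
(the next term ⌊1053/7^4⌋ = 0, terminating the sum). Summing: v_7(1053!) = 150 + 21 + 3 = 174.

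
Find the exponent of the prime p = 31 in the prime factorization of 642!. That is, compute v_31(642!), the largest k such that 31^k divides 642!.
v_31(642!) = 20

Legendre's formula: v_p(n!) = Σ_{k ≥ 1} ⌊n / p^k⌋. For p = 31, n = 642, the terms are:
  ⌊642/31^1⌋ = ⌊642/31⌋ = 20
(the next term ⌊642/31^2⌋ = 0, terminating the sum). Summing: v_31(642!) = 20 = 20.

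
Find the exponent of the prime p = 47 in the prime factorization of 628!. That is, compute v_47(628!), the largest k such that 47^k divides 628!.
v_47(628!) = 13

Legendre's formula: v_p(n!) = Σ_{k ≥ 1} ⌊n / p^k⌋. For p = 47, n = 628, the terms are:
  ⌊628/47^1⌋ = ⌊628/47⌋ = 13
(the next term ⌊628/47^2⌋ = 0, terminating the sum). Summing: v_47(628!) = 13 = 13.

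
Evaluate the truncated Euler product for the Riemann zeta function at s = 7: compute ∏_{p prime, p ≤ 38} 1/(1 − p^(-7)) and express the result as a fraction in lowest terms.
∏ = 390612576496222063474132638651406606464249171649995563732972174614898335928125/387378248056510136247638717957281013418108703654497719879651674737546587052032

The primes p ≤ 38 are [2, 3, 5, 7, 11, 13, 17, 19, 23, 29, 31, 37]. For each prime, (1 − 1/p^7)^(-1) = p^7 / (p^7 − 1). The product is (1 − 1/2^7)^(-1), (1 − 1/3^7)^(-1), (1 − 1/5^7)^(-1), (1 − 1/7^7)^(-1), (1 − 1/11^7)^(-1), (1 − 1/13^7)^(-1), (1 − 1/17^7)^(-1), (1 − 1/19^7)^(-1), (1 − 1/23^7)^(-1), (1 − 1/29^7)^(-1), (1 − 1/31^7)^(-1), (1 − 1/37^7)^(-1) = ∏ p^7 / (p^7 − 1) = 390612576496222063474132638651406606464249171649995563732972174614898335928125/387378248056510136247638717957281013418108703654497719879651674737546587052032.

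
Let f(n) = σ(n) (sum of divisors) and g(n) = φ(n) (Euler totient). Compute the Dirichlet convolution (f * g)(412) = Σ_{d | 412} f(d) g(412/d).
(σ * φ)(412) = 2472

Divisors of 412: [1, 2, 4, 103, 206, 412]. For each d | 412:
  d = 1: σ(1) · φ(412/1) = 1 · 204 = 204
  d = 2: σ(2) · φ(412/2) = 3 · 102 = 306
  d = 4: σ(4) · φ(412/4) = 7 · 102 = 714
  d = 103: σ(103) · φ(412/103) = 104 · 2 = 208
  d = 206: σ(206) · φ(412/206) = 312 · 1 = 312
  d = 412: σ(412) · φ(412/412) = 728 · 1 = 728
Summing: (σ * φ)(412) = 204 + 306 + 714 + 208 + 312 + 728 = 2472.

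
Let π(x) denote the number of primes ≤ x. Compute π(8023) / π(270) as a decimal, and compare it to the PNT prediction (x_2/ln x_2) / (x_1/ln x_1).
π(8023)/π(270) = 1010/57 ≈ 17.7193;  PNT prediction ≈ 18.5044.

π(270) = 57 and π(8023) = 1010, so π(8023)/π(270) ≈ 17.7193. The PNT-predicted ratio is (8023/ln(8023)) / (270/ln(270)) ≈ 18.5044. The two agree to within a few percent, as expected.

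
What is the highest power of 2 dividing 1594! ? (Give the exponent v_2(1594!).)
v_2(1594!) = 1588

Legendre's formula: v_p(n!) = Σ_{k ≥ 1} ⌊n / p^k⌋. For p = 2, n = 1594, the terms are:
  ⌊1594/2^1⌋ = ⌊1594/2⌋ = 797
  ⌊1594/2^2⌋ = ⌊1594/4⌋ = 398
  ⌊1594/2^3⌋ = ⌊1594/8⌋ = 199
  ⌊1594/2^4⌋ = ⌊1594/16⌋ = 99
  ⌊1594/2^5⌋ = ⌊1594/32⌋ = 49
  ⌊1594/2^6⌋ = ⌊1594/64⌋ = 24
  ⌊1594/2^7⌋ = ⌊1594/128⌋ = 12
  ⌊1594/2^8⌋ = ⌊1594/256⌋ = 6
  ⌊1594/2^9⌋ = ⌊1594/512⌋ = 3
  ⌊1594/2^10⌋ = ⌊1594/1024⌋ = 1
(the next term ⌊1594/2^11⌋ = 0, terminating the sum). Summing: v_2(1594!) = 797 + 398 + 199 + 99 + 49 + 24 + 12 + 6 + 3 + 1 = 1588.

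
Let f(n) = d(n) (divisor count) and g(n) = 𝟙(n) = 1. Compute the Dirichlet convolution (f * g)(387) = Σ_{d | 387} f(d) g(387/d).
(d * 𝟙)(387) = 18

Divisors of 387: [1, 3, 9, 43, 129, 387]. For each d | 387:
  d = 1: d(1) · 𝟙(387/1) = 1 · 1 = 1
  d = 3: d(3) · 𝟙(387/3) = 2 · 1 = 2
  d = 9: d(9) · 𝟙(387/9) = 3 · 1 = 3
  d = 43: d(43) · 𝟙(387/43) = 2 · 1 = 2
  d = 129: d(129) · 𝟙(387/129) = 4 · 1 = 4
  d = 387: d(387) · 𝟙(387/387) = 6 · 1 = 6
Summing: (d * 𝟙)(387) = 1 + 2 + 3 + 2 + 4 + 6 = 18.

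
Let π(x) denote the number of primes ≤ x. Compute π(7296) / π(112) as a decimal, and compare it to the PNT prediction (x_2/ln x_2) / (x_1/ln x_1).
π(7296)/π(112) = 929/29 ≈ 32.0345;  PNT prediction ≈ 34.5558.

π(112) = 29 and π(7296) = 929, so π(7296)/π(112) ≈ 32.0345. The PNT-predicted ratio is (7296/ln(7296)) / (112/ln(112)) ≈ 34.5558. The two agree to within a few percent, as expected.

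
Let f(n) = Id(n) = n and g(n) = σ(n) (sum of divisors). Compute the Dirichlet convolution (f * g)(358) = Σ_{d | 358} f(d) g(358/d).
(Id * σ)(358) = 1795

Divisors of 358: [1, 2, 179, 358]. For each d | 358:
  d = 1: Id(1) · σ(358/1) = 1 · 540 = 540
  d = 2: Id(2) · σ(358/2) = 2 · 180 = 360
  d = 179: Id(179) · σ(358/179) = 179 · 3 = 537
  d = 358: Id(358) · σ(358/358) = 358 · 1 = 358
Summing: (Id * σ)(358) = 540 + 360 + 537 + 358 = 1795.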